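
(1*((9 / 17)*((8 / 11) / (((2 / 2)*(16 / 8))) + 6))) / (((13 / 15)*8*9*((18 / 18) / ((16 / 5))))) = 420 / 2431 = 0.17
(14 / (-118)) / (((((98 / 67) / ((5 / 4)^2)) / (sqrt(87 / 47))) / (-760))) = 159125 * sqrt(4089) / 77644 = 131.05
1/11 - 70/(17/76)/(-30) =5903/561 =10.52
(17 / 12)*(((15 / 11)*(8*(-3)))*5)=-2550 / 11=-231.82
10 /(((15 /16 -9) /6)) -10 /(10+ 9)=-6510 /817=-7.97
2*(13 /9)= 26 /9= 2.89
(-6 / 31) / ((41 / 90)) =-540 / 1271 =-0.42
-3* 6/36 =-1/2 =-0.50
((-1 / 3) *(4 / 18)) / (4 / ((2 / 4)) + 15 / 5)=-2 / 297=-0.01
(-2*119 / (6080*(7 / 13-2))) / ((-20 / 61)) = -94367 / 1155200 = -0.08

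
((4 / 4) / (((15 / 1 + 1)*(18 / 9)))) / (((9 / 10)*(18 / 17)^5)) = 7099285 / 272097792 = 0.03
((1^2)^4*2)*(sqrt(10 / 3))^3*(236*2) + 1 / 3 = 1 / 3 + 9440*sqrt(30) / 9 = 5745.33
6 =6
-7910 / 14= -565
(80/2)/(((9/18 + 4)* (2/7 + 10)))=70/81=0.86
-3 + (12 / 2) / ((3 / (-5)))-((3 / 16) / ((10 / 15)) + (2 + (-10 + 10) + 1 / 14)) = -3439 / 224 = -15.35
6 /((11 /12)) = 72 /11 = 6.55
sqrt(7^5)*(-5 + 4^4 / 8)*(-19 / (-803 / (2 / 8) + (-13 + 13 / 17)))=427329*sqrt(7) / 54812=20.63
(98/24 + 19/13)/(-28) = -865/4368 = -0.20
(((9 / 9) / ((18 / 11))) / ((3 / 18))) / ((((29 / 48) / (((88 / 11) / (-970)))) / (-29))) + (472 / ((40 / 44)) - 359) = 78401 / 485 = 161.65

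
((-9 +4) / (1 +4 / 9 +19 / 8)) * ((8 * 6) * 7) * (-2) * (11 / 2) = 24192 / 5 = 4838.40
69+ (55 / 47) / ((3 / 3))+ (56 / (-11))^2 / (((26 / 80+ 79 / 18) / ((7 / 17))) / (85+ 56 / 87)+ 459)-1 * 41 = 477634209775551 / 16342414457347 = 29.23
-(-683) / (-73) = -683 / 73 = -9.36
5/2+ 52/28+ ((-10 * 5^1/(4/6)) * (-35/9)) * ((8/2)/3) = 49549/126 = 393.25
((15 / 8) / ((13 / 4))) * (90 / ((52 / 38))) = 12825 / 338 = 37.94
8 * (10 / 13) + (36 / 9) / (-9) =668 / 117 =5.71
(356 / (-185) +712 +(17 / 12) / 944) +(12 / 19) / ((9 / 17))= 9440432761 / 13272640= 711.27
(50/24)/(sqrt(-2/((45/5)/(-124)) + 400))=25 * sqrt(962)/7696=0.10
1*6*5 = 30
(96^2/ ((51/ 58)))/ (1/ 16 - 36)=-2850816/ 9775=-291.64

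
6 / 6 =1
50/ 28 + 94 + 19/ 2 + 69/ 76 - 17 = 47451/ 532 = 89.19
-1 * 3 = -3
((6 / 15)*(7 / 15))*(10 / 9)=28 / 135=0.21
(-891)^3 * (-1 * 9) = 6366131739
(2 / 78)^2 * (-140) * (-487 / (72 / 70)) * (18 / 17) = 1193150 / 25857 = 46.14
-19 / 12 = -1.58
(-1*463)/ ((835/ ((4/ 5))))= -1852/ 4175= -0.44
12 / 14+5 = 41 / 7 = 5.86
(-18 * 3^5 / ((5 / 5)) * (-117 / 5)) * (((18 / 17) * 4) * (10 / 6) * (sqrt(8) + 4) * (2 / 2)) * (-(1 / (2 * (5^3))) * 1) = -24564384 / 2125- 12282192 * sqrt(2) / 2125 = -19733.66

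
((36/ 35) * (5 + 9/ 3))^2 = 82944/ 1225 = 67.71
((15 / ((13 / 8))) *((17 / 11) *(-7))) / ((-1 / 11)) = 14280 / 13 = 1098.46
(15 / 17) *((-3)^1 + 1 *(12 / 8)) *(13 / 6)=-195 / 68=-2.87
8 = 8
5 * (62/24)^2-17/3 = 3989/144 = 27.70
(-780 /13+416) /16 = 89 /4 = 22.25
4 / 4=1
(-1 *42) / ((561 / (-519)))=7266 / 187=38.86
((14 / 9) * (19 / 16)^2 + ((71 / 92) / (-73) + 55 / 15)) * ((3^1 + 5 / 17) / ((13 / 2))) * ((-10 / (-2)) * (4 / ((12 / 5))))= 1980034175 / 80148744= 24.70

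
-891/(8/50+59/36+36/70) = -5613300/14573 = -385.18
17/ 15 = 1.13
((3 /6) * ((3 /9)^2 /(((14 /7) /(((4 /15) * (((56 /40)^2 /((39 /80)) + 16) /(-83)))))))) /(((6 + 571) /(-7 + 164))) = -612928 /1260730575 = -0.00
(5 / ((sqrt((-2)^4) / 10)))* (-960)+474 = -11526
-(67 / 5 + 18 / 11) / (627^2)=-827 / 21622095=-0.00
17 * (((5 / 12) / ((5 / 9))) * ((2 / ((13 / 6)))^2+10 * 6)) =131121 / 169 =775.86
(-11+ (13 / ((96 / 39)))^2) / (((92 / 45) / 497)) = 386847405 / 94208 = 4106.31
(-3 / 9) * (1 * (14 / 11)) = -14 / 33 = -0.42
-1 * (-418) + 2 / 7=2928 / 7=418.29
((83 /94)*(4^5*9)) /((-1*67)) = -382464 /3149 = -121.46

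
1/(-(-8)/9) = 9/8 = 1.12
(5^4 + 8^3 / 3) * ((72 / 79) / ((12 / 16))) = 76384 / 79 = 966.89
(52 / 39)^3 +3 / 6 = 155 / 54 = 2.87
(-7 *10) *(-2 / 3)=140 / 3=46.67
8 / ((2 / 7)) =28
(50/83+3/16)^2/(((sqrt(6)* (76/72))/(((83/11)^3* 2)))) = 273999849* sqrt(6)/3236992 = 207.34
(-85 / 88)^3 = -614125 / 681472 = -0.90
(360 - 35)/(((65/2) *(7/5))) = 50/7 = 7.14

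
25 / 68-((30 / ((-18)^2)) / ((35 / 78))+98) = -419141 / 4284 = -97.84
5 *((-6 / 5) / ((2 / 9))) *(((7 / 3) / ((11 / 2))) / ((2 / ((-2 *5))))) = 630 / 11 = 57.27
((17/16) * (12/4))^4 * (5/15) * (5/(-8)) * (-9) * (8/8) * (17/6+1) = 777998115/1048576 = 741.96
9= 9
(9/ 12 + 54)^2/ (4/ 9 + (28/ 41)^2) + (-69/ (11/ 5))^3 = -8087931819261/ 293458880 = -27560.70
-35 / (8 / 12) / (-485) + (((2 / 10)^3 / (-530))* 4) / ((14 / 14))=695237 / 6426250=0.11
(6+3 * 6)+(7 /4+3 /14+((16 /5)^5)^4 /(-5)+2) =-33849922575846122018726053 /13351440429687500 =-2535301172.49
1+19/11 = 30/11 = 2.73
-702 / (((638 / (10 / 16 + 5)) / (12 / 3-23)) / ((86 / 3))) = 4301505 / 1276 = 3371.09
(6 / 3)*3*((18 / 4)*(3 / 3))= 27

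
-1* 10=-10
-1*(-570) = 570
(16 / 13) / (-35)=-16 / 455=-0.04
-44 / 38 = -1.16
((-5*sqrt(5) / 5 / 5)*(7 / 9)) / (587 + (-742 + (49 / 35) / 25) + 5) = 175*sqrt(5) / 168687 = 0.00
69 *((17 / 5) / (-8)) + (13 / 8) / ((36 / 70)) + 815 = 567961 / 720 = 788.83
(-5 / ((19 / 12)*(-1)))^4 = 12960000 / 130321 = 99.45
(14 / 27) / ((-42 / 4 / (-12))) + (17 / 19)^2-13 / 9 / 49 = 651292 / 477603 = 1.36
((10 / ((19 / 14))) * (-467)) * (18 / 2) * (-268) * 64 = 10092579840 / 19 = 531188412.63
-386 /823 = -0.47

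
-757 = -757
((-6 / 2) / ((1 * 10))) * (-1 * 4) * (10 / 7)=12 / 7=1.71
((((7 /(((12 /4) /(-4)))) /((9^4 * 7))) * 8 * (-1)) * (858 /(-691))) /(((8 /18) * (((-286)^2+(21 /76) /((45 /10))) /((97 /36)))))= -2108392 /14091722231967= -0.00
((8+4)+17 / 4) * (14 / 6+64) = 12935 / 12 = 1077.92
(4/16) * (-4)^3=-16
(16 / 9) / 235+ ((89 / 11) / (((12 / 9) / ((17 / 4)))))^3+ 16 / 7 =1384672346634047 / 80713543680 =17155.39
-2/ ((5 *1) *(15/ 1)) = -2/ 75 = -0.03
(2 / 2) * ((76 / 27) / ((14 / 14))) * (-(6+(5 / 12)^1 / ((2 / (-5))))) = -2261 / 162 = -13.96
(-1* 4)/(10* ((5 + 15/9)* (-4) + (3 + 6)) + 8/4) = 3/131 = 0.02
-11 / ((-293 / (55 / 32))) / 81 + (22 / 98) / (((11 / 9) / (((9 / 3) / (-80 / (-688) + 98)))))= 1006800671 / 157003098336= 0.01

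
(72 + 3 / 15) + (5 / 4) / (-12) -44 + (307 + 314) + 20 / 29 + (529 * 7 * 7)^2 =4676416279867 / 6960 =671898890.79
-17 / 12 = -1.42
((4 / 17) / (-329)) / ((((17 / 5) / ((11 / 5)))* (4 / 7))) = -11 / 13583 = -0.00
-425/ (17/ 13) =-325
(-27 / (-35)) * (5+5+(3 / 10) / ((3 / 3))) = 2781 / 350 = 7.95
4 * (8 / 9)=32 / 9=3.56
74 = 74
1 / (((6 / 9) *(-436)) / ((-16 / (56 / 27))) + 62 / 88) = 3564 / 136799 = 0.03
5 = 5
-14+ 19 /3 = -23 /3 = -7.67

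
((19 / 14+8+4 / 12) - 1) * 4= 730 / 21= 34.76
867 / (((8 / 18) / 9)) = 70227 / 4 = 17556.75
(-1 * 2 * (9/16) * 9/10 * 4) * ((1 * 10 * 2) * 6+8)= -2592/5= -518.40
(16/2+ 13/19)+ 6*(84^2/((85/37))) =29776233/1615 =18437.30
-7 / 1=-7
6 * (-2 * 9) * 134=-14472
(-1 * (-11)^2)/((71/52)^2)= -327184/5041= -64.90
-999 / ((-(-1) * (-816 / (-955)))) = -318015 / 272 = -1169.17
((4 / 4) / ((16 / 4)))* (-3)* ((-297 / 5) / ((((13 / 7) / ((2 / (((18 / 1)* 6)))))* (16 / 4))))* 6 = 693 / 1040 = 0.67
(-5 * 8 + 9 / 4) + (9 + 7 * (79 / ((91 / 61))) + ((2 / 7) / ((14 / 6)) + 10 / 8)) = 437383 / 1274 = 343.31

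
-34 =-34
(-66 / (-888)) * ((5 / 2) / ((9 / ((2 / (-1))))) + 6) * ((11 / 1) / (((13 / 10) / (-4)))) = -59290 / 4329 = -13.70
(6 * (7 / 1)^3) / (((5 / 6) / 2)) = 24696 / 5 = 4939.20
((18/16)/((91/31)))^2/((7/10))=389205/1854944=0.21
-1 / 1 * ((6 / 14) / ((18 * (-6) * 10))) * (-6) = -1 / 420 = -0.00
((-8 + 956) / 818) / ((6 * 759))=79 / 310431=0.00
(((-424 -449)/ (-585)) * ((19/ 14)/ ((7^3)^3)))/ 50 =0.00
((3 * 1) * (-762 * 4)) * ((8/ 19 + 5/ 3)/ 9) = -120904/ 57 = -2121.12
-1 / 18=-0.06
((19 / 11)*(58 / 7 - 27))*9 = -290.92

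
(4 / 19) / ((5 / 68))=272 / 95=2.86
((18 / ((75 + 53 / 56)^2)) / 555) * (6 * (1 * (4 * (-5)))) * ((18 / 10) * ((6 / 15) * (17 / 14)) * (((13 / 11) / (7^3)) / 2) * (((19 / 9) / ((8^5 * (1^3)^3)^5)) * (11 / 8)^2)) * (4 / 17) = -24453 / 967895063093530359773313315635200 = -0.00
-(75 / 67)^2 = -1.25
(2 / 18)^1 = 1 / 9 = 0.11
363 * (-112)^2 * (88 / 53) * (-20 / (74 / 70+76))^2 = 509311.71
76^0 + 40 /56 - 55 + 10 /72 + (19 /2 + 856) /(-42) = -9293 /126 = -73.75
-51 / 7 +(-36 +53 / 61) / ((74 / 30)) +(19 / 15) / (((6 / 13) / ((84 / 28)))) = -6301307 / 473970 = -13.29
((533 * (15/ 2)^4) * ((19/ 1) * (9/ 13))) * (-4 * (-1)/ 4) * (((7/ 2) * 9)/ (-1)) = -22360708125/ 32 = -698772128.91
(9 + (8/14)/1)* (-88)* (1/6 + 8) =-20636/3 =-6878.67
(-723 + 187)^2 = 287296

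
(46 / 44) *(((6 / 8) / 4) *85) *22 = 5865 / 16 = 366.56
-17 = -17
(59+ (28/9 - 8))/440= 487/3960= 0.12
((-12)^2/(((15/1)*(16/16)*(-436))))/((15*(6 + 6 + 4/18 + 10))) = -9/136250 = -0.00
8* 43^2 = 14792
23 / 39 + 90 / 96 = 953 / 624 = 1.53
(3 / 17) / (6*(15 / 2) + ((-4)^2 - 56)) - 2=-167 / 85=-1.96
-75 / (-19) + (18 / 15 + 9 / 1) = 1344 / 95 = 14.15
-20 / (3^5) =-20 / 243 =-0.08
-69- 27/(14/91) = -489/2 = -244.50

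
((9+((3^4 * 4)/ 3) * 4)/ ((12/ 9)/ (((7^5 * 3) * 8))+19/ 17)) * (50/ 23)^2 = 5670093555000/ 3040697819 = 1864.73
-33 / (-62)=33 / 62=0.53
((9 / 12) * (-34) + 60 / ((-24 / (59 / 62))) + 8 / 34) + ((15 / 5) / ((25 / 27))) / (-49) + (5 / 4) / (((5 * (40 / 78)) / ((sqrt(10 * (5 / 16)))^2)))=-2163878411 / 82633600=-26.19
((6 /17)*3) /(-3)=-6 /17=-0.35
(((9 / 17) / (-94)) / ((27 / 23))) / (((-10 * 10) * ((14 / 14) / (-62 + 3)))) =-1357 / 479400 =-0.00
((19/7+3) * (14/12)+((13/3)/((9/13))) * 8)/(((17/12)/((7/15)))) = 42896/2295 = 18.69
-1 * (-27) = 27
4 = 4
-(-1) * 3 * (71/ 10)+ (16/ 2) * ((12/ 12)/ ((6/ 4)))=799/ 30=26.63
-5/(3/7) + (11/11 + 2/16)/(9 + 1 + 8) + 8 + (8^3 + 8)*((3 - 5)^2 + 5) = 224467/48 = 4676.40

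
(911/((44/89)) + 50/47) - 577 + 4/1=2627949/2068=1270.77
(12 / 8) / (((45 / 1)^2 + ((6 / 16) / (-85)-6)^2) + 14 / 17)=693600 / 953411689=0.00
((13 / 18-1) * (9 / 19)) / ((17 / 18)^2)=-810 / 5491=-0.15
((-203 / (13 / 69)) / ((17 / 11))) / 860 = -154077 / 190060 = -0.81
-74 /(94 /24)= -888 /47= -18.89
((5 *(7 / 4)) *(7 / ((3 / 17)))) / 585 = 833 / 1404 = 0.59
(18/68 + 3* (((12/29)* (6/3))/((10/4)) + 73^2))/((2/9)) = 709398999/9860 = 71947.16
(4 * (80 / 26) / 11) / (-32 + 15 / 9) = -480 / 13013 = -0.04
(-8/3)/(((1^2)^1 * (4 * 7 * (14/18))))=-6/49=-0.12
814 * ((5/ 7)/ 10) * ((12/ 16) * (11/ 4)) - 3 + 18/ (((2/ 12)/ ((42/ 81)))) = 19367/ 112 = 172.92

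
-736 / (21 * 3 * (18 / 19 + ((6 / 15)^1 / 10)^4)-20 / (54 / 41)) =-147487500000 / 8917219819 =-16.54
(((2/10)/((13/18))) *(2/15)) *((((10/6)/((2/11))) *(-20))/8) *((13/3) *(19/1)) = -209/3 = -69.67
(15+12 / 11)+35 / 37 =6934 / 407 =17.04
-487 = -487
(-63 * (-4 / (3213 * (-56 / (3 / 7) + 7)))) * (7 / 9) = -4 / 8109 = -0.00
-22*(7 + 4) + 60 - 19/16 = -2931/16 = -183.19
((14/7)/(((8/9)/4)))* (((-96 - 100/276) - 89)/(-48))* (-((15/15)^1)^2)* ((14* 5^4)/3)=-27978125/276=-101370.02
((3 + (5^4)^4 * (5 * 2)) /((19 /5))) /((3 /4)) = 30517578125060 /57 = 535396107457.19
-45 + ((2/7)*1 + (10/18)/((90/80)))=-25073/567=-44.22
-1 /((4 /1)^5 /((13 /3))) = -13 /3072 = -0.00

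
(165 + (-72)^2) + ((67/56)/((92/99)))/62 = 1708605609/319424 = 5349.02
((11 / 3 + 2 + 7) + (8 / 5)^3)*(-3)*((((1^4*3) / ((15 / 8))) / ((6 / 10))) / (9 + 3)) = -12572 / 1125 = -11.18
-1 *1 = -1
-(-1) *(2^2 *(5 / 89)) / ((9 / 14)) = 280 / 801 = 0.35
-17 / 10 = -1.70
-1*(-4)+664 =668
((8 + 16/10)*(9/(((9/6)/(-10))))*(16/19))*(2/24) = -768/19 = -40.42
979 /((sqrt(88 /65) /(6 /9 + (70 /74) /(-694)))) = 4561339 * sqrt(1430) /308136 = 559.78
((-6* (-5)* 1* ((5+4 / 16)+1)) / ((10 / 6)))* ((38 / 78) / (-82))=-1425 / 2132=-0.67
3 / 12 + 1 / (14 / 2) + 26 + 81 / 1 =3007 / 28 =107.39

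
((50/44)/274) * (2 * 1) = 25/3014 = 0.01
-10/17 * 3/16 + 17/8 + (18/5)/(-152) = 6431/3230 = 1.99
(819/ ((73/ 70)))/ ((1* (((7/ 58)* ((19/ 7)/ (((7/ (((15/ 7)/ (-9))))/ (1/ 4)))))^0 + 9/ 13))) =372645/ 803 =464.07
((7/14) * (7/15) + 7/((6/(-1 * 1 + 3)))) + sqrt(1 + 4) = sqrt(5) + 77/30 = 4.80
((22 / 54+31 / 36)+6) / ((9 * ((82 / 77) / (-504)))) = -423115 / 1107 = -382.22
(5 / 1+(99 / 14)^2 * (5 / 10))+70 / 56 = 12251 / 392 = 31.25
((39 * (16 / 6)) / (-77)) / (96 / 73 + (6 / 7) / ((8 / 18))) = -1168 / 2805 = -0.42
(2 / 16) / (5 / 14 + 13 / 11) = 77 / 948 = 0.08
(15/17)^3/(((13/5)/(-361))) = -6091875/63869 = -95.38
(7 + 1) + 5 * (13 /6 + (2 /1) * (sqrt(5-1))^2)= 353 /6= 58.83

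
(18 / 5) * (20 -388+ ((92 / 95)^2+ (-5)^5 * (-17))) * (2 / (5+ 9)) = 8570527002 / 315875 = 27132.65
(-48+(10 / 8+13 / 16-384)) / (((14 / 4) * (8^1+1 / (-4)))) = -6879 / 434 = -15.85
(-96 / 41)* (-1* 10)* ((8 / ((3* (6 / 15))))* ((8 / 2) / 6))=104.07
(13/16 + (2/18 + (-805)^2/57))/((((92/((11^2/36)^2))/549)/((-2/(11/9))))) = -2525667462857/2013696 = -1254244.66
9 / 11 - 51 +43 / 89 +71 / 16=-708971 / 15664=-45.26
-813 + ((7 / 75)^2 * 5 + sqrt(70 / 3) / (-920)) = -914576 / 1125 - sqrt(210) / 2760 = -812.96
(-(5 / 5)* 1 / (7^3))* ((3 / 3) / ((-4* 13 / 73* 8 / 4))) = 73 / 35672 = 0.00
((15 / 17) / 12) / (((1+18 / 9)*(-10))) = -1 / 408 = -0.00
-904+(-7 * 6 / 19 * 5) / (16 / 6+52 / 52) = -189566 / 209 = -907.01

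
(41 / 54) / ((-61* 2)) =-41 / 6588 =-0.01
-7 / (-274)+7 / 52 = 1141 / 7124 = 0.16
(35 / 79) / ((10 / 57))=399 / 158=2.53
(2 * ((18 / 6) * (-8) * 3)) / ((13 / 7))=-1008 / 13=-77.54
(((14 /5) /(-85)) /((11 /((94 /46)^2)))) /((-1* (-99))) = -0.00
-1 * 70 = -70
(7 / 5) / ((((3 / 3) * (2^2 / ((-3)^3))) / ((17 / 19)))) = -3213 / 380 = -8.46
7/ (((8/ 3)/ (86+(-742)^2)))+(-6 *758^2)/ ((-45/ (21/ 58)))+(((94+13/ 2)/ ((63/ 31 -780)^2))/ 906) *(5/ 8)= 600345671426576722679/ 407513025300960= 1473193.82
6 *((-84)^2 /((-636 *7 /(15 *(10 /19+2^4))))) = -2373840 /1007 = -2357.34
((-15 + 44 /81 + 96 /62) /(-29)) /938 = 32413 /68304222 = 0.00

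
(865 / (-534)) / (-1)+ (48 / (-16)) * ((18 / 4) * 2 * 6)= -85643 / 534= -160.38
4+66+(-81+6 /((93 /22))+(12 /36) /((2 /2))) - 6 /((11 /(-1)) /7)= -5554 /1023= -5.43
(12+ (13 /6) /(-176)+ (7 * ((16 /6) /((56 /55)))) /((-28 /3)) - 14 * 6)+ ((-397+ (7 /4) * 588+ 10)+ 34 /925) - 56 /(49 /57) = 3438747353 /6837600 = 502.92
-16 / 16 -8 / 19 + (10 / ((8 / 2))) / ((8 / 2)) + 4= 487 / 152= 3.20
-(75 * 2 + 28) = -178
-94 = -94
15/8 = 1.88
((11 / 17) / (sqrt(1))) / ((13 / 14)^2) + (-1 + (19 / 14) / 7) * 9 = -1831415 / 281554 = -6.50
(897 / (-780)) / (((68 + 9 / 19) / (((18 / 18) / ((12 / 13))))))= -5681 / 312240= -0.02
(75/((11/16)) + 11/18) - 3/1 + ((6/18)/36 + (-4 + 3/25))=3054089/29700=102.83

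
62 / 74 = 31 / 37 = 0.84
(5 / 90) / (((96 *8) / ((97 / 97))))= 1 / 13824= 0.00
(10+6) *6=96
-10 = -10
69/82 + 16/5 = 1657/410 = 4.04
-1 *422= -422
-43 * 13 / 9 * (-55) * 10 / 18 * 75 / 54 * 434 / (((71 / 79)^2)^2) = 32482736519358125 / 18525115449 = 1753443.14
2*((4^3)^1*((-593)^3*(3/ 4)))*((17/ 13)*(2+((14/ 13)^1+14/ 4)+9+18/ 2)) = -108731429308368/ 169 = -643381238511.05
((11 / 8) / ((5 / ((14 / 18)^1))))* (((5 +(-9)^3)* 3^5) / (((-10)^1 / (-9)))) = -3386691 / 100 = -33866.91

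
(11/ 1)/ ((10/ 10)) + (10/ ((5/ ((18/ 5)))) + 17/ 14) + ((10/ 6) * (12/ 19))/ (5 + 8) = 337073/ 17290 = 19.50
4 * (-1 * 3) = -12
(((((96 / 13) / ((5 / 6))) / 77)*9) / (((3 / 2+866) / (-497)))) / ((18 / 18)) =-736128 / 1240525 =-0.59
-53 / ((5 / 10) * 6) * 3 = -53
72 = 72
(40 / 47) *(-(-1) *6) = 240 / 47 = 5.11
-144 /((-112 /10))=90 /7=12.86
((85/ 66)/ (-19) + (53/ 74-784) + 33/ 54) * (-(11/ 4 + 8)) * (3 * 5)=23424846625/ 185592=126216.90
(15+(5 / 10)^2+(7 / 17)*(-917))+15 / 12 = -12277 / 34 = -361.09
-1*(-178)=178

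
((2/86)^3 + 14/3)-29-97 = -28940545/238521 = -121.33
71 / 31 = 2.29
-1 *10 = -10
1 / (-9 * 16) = -1 / 144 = -0.01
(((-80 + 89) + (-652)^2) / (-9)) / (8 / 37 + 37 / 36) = -62916724 / 1657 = -37970.26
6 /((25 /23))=138 /25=5.52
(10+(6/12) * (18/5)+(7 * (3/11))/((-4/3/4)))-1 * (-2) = 444/55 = 8.07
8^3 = 512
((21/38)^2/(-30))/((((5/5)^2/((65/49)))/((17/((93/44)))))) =-2431/22382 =-0.11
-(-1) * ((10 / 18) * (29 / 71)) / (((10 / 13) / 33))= 4147 / 426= 9.73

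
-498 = -498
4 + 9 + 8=21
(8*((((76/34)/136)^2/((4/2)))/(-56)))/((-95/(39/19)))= 39/93543520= 0.00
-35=-35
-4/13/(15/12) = -16/65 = -0.25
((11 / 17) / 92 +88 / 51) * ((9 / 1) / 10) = 24387 / 15640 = 1.56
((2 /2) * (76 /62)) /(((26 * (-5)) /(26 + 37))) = -1197 /2015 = -0.59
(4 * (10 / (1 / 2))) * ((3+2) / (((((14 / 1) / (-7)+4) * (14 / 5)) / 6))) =428.57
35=35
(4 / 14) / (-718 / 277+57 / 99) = -18282 / 129017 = -0.14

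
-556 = -556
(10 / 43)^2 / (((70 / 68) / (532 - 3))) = 359720 / 12943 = 27.79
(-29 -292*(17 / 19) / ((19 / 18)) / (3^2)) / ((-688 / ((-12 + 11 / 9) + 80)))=4235777 / 745104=5.68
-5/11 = -0.45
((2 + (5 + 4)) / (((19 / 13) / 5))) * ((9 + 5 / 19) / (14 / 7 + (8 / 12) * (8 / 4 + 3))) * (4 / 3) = 31460 / 361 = 87.15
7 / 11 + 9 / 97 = 778 / 1067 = 0.73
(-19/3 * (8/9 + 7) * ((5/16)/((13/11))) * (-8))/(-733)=-0.14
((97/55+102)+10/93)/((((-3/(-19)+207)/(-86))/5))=-434072917/2013264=-215.61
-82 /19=-4.32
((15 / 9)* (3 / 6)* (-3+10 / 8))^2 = 1225 / 576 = 2.13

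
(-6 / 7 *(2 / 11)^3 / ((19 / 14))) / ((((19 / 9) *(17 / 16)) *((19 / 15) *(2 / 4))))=-414720 / 155198593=-0.00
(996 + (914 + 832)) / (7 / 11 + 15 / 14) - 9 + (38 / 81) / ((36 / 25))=612340583 / 383454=1596.91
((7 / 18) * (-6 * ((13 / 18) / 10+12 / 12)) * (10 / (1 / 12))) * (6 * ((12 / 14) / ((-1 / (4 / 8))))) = 772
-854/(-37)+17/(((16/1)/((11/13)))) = 184551/7696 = 23.98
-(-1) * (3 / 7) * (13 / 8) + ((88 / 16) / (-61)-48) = -161897 / 3416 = -47.39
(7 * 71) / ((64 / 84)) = 10437 / 16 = 652.31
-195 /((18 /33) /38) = -13585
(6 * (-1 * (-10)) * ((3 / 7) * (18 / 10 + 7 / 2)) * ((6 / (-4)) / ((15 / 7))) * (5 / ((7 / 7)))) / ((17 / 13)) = -6201 / 17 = -364.76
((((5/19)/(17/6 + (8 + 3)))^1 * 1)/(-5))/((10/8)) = -24/7885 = -0.00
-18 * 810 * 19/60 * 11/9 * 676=-3814668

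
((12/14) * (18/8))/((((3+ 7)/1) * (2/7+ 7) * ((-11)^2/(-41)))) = -369/41140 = -0.01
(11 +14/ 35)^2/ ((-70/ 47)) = -152703/ 1750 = -87.26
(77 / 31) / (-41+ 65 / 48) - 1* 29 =-155863 / 5363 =-29.06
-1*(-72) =72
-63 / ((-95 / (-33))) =-21.88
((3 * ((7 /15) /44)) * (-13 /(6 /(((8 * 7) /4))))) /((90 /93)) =-19747 /19800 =-1.00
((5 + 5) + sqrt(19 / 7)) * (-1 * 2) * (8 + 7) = -300 - 30 * sqrt(133) / 7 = -349.43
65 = 65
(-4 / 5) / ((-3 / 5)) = 4 / 3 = 1.33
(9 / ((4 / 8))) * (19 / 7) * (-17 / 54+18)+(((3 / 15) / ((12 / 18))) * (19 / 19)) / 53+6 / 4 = 4816804 / 5565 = 865.55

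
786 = 786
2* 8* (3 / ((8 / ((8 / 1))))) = 48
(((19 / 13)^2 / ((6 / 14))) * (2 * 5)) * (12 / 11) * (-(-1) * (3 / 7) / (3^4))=14440 / 50193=0.29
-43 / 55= -0.78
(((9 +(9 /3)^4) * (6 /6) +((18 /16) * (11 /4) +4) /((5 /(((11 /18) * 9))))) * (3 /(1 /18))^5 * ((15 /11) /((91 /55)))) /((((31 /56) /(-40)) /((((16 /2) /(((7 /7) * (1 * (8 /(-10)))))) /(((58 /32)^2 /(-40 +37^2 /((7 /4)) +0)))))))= 2048065491588784128000 /338923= 6042863693490214.97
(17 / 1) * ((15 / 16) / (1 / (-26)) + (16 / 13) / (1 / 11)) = -19159 / 104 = -184.22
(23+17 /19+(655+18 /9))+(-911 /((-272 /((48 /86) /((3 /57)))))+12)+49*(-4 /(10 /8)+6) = 120224923 /138890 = 865.61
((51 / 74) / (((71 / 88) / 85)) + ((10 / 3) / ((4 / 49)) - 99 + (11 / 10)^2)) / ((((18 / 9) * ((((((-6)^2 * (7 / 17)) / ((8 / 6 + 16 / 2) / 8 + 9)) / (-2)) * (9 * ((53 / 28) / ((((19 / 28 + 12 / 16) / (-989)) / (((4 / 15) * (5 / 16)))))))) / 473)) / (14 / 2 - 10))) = -140699082557 / 9078557355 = -15.50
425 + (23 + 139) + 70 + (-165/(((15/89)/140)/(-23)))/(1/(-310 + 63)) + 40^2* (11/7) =-5450442821/7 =-778634688.71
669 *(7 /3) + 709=2270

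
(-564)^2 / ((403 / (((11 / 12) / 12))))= 24299 / 403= 60.30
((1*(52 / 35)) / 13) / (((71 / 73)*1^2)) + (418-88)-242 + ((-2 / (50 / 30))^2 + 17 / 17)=1125177 / 12425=90.56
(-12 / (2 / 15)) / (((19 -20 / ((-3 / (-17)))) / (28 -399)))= -100170 / 283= -353.96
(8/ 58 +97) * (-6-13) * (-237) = 12684951/ 29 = 437412.10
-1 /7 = -0.14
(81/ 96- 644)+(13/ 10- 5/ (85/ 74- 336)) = -2544669763/ 3964640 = -641.84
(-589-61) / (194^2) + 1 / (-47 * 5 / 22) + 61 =269265659 / 4422230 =60.89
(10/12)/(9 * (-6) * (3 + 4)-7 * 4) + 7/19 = 16957/46284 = 0.37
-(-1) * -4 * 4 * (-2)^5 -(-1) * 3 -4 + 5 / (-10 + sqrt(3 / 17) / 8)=55540867 / 108797 -40 * sqrt(51) / 108797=510.50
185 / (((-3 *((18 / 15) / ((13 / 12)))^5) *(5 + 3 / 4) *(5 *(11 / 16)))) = -42930753125 / 22946913792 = -1.87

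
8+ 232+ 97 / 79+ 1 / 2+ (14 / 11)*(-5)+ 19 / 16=3289015 / 13904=236.55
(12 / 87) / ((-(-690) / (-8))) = -16 / 10005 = -0.00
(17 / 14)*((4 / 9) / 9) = 34 / 567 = 0.06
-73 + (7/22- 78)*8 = -7639/11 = -694.45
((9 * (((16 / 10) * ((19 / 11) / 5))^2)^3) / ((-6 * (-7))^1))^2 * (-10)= -684440293905939481579487232 / 1833236103765118122100830078125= -0.00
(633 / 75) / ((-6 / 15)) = -21.10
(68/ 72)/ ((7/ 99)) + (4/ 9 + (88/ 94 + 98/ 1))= 667633/ 5922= 112.74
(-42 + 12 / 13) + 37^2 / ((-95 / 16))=-335482 / 1235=-271.65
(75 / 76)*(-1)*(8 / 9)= -50 / 57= -0.88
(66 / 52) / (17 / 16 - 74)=-0.02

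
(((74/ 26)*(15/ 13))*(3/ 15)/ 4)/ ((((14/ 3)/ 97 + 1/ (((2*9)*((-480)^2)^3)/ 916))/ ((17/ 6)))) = 419751571488768000000/ 43406365556739753997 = 9.67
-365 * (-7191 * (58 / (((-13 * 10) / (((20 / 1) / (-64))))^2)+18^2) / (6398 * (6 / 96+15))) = 73584150121215 / 8338692544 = 8824.42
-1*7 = -7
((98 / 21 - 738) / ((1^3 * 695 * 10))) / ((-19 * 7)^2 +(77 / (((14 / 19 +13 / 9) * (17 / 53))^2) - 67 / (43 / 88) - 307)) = -76074067652 / 12546531462345513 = -0.00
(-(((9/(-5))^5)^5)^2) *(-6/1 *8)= 24738120995136543889750134228749821089701161056048/88817841970012523233890533447265625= 278526481238857.96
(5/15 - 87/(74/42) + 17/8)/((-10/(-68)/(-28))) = 991627/111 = 8933.58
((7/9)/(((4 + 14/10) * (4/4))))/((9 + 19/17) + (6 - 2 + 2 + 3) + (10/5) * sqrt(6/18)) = 0.01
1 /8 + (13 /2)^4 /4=28569 /64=446.39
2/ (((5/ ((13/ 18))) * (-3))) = -13/ 135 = -0.10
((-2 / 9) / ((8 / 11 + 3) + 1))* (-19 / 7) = 209 / 1638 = 0.13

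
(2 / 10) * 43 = 43 / 5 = 8.60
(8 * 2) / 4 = 4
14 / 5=2.80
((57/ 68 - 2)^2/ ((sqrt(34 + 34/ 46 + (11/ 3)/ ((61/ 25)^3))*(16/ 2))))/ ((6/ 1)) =380701*sqrt(2306643883638)/ 121635595928064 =0.00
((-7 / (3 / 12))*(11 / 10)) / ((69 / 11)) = -1694 / 345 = -4.91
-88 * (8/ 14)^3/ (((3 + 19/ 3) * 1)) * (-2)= 8448/ 2401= 3.52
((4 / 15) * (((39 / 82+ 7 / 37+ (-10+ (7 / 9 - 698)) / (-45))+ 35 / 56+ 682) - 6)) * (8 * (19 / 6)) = 4681.64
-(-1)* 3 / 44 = 3 / 44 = 0.07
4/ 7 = 0.57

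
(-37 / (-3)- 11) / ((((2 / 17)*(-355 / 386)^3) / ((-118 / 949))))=230739973472 / 127371577125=1.81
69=69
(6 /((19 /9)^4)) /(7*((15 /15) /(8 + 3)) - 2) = -144342 /651605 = -0.22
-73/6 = -12.17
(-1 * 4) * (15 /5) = -12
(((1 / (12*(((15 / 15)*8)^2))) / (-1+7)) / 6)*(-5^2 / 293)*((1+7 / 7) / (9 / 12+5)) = -25 / 23289984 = -0.00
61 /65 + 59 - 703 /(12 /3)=-30111 /260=-115.81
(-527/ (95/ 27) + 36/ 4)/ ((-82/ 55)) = 73557/ 779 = 94.42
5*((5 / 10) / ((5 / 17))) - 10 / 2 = 7 / 2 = 3.50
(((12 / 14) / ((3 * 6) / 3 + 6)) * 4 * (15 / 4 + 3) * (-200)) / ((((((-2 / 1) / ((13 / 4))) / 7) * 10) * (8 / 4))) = 1755 / 8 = 219.38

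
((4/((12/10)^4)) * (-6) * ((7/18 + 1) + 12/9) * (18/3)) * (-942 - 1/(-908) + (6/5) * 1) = 26161265375/147096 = 177851.64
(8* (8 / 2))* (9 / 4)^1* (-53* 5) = -19080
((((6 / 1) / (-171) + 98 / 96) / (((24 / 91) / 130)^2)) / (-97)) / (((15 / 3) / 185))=-1163780065175 / 12738816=-91357.00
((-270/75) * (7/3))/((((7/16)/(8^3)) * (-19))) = 517.39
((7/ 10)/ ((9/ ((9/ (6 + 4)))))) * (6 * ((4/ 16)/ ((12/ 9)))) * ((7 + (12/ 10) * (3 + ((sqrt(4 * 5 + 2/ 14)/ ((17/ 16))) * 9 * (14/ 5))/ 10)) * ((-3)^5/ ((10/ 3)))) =-1240029 * sqrt(987)/ 531250 - 2434131/ 40000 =-134.18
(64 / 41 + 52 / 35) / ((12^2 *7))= 1093 / 361620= 0.00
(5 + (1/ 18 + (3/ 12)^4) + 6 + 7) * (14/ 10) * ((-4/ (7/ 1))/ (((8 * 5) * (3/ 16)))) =-41609/ 21600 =-1.93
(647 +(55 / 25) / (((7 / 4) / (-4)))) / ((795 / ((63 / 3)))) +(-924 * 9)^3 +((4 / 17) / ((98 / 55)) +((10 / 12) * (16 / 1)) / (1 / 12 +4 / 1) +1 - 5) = -634752356194446073 / 1103725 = -575100098479.64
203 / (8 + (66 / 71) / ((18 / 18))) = 14413 / 634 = 22.73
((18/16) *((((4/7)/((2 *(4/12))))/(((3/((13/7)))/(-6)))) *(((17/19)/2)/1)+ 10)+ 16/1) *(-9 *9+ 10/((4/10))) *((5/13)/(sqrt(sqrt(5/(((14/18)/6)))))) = -95512 *10^(3/4) *21^(1/4)/5187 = -221.66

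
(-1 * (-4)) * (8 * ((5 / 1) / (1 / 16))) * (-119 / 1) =-304640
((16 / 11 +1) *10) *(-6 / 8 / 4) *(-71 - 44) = 46575 / 88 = 529.26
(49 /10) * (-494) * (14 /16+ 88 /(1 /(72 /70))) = -44243381 /200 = -221216.90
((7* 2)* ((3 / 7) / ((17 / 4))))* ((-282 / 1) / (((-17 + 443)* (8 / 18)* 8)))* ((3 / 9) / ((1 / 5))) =-2115 / 4828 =-0.44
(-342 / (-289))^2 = 116964 / 83521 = 1.40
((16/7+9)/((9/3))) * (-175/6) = -109.72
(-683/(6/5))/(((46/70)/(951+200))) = -137573275/138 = -996907.79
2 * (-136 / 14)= -136 / 7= -19.43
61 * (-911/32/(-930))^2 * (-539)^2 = 14707678209301/885657600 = 16606.51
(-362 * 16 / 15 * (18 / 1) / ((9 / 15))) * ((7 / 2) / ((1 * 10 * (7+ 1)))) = -2534 / 5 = -506.80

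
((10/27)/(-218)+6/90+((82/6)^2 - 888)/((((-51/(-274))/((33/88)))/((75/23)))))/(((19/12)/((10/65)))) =-212041876382/473710185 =-447.62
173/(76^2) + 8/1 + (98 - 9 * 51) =-2038755/5776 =-352.97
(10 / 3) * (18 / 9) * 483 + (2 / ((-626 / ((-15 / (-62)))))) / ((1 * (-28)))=1749644975 / 543368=3220.00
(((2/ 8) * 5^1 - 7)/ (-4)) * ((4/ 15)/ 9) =23/ 540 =0.04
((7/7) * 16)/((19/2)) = 32/19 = 1.68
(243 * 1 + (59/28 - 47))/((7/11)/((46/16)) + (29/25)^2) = 292373125/2312548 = 126.43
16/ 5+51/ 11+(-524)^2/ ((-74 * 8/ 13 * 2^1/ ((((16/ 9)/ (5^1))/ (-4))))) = 5051569/ 18315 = 275.82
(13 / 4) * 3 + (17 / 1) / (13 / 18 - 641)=448251 / 46100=9.72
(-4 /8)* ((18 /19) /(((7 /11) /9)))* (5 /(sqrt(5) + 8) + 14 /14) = -88209 /7847 + 4455* sqrt(5) /7847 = -9.97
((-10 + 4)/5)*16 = -96/5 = -19.20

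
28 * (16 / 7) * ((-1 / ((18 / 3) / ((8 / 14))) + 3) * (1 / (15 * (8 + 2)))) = 1952 / 1575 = 1.24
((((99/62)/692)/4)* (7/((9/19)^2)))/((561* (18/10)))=0.00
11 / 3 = 3.67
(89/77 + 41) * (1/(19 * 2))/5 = 1623/7315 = 0.22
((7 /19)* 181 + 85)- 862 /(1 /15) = -242788 /19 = -12778.32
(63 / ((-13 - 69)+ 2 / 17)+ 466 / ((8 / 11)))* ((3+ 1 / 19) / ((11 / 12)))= 46887 / 22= 2131.23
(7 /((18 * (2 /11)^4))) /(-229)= -102487 /65952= -1.55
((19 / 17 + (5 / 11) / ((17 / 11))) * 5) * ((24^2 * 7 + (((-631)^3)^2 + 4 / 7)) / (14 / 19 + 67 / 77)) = 11081581060992056610600 / 39967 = 277268272849902584.90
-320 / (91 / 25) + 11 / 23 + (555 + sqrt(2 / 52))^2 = 555* sqrt(26) / 13 + 1289026813 / 4186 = 308155.29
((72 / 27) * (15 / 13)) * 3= 120 / 13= 9.23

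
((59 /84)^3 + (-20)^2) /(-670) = -237286979 /397111680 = -0.60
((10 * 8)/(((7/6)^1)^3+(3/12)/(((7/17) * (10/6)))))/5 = 120960/14759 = 8.20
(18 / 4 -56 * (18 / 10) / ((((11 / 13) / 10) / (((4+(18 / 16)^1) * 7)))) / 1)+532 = -42200.41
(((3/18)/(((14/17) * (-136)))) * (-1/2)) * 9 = 3/448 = 0.01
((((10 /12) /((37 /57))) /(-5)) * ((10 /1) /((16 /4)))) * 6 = -285 /74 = -3.85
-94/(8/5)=-235/4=-58.75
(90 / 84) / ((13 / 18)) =135 / 91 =1.48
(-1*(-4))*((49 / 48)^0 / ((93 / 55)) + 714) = 265828 / 93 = 2858.37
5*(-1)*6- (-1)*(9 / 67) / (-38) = -76389 / 2546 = -30.00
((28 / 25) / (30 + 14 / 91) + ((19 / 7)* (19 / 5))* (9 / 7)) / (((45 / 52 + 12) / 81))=22871862 / 273175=83.73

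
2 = 2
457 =457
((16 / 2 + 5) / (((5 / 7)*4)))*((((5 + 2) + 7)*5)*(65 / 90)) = 8281 / 36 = 230.03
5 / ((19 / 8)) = 2.11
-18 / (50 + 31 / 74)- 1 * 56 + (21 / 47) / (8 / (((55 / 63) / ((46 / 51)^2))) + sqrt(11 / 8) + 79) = -1640213648921077988 / 29106656591812891- 1515906150 * sqrt(22) / 101416921922693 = -56.35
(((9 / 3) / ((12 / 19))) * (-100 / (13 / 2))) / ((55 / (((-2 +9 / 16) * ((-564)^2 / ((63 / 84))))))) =115839960 / 143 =810069.65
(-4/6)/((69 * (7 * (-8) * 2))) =1/11592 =0.00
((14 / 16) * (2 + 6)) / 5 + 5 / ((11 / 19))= 552 / 55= 10.04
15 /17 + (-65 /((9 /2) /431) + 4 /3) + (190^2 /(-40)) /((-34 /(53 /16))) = -60077959 /9792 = -6135.41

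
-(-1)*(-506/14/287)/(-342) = 253/687078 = 0.00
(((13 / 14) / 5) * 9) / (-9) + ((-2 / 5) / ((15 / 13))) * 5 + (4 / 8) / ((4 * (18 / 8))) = -587 / 315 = -1.86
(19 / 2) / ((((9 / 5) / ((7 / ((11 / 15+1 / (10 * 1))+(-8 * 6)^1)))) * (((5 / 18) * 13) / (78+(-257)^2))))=-52769346 / 3679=-14343.39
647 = 647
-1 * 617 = -617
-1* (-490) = 490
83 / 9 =9.22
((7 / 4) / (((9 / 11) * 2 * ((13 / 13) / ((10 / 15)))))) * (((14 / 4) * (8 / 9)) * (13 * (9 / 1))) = 7007 / 27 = 259.52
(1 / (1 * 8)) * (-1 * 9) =-9 / 8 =-1.12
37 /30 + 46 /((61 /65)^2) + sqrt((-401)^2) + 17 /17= 50843437 /111630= 455.46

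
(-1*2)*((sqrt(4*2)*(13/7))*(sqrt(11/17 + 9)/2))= -52*sqrt(1394)/119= -16.32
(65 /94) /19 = 65 /1786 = 0.04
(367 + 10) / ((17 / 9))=3393 / 17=199.59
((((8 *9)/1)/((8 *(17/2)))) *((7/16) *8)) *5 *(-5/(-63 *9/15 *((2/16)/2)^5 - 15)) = 6.18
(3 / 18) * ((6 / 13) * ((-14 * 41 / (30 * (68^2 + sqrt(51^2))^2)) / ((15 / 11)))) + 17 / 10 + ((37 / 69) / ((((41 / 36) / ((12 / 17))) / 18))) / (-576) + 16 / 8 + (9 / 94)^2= 3.70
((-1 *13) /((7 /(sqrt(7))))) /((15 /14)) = -26 *sqrt(7) /15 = -4.59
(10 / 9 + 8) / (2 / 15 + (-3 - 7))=-0.92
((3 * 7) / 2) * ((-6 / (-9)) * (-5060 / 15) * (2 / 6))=-7084 / 9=-787.11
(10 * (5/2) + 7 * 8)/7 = 81/7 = 11.57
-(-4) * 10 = 40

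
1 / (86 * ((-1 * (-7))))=1 / 602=0.00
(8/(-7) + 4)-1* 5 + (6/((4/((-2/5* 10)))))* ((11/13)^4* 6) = -4117947/199927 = -20.60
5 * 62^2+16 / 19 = 19220.84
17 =17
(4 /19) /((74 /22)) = 44 /703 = 0.06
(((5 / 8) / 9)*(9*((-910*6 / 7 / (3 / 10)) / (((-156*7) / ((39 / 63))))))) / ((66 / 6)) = 1625 / 19404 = 0.08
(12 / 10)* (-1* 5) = -6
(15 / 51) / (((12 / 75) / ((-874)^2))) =1404183.82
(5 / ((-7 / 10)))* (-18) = 900 / 7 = 128.57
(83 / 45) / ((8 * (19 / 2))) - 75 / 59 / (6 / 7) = -294353 / 201780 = -1.46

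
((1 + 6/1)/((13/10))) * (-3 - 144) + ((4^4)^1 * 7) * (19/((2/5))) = 1096270/13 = 84328.46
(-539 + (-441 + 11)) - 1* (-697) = -272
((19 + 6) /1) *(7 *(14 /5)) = 490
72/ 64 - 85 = -671/ 8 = -83.88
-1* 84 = -84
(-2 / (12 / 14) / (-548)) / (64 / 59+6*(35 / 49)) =2891 / 3646392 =0.00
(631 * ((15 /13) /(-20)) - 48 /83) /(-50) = 31923 /43160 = 0.74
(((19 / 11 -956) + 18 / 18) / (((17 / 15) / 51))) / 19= -2257.75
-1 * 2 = -2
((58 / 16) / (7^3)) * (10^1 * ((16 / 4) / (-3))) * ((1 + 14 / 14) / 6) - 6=-18667 / 3087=-6.05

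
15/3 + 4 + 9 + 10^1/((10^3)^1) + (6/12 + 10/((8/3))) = 1113/50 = 22.26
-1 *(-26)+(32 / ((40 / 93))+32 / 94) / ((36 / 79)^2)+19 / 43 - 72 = 1029223673 / 3274020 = 314.36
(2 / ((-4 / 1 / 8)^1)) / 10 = -2 / 5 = -0.40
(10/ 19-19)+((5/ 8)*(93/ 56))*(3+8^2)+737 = 6708041/ 8512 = 788.07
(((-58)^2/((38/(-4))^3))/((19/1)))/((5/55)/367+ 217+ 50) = -13580468/17558799935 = -0.00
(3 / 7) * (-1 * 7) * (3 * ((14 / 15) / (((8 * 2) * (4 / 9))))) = -189 / 160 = -1.18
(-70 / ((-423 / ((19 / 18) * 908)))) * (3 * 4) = 1903.29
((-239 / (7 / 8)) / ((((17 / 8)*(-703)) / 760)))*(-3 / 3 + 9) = 4894720 / 4403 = 1111.68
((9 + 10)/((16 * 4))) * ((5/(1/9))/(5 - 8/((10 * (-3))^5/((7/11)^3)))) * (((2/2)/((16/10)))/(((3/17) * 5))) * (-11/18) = -5985195046875/5174928087808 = -1.16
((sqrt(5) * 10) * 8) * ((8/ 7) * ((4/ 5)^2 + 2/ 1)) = 8448 * sqrt(5)/ 35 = 539.72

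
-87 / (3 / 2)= -58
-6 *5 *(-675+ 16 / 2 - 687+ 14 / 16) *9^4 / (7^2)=1065342375 / 196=5435420.28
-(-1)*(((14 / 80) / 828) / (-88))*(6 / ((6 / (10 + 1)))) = -7 / 264960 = -0.00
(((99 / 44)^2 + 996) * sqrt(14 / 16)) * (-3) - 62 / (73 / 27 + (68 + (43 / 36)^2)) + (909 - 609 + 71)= -2439.08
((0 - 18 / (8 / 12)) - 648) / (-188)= 675 / 188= 3.59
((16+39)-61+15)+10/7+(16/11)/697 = 559803/53669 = 10.43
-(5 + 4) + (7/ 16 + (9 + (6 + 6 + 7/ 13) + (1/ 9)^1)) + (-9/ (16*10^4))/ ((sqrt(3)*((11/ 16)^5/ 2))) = 24499/ 1872 -24576*sqrt(3)/ 100656875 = 13.09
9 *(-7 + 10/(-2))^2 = 1296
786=786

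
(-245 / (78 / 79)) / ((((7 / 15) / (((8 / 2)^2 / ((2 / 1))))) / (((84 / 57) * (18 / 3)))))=-9290400 / 247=-37612.96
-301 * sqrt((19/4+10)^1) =-1156.01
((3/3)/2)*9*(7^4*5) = 54022.50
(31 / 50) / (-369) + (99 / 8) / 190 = 177943 / 2804400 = 0.06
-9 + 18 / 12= -15 / 2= -7.50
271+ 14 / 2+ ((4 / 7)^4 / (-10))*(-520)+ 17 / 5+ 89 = 4513212 / 12005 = 375.94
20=20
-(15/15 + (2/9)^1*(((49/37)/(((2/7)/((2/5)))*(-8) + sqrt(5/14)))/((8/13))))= -192953/210789 + 4459*sqrt(70)/4215780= -0.91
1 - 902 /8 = -447 /4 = -111.75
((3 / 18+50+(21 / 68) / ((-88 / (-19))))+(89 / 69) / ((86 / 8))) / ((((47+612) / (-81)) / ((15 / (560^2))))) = -14482793925 / 48922578231296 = -0.00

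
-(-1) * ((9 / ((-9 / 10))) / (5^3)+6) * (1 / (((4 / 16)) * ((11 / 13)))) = 7696 / 275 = 27.99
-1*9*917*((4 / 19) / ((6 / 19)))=-5502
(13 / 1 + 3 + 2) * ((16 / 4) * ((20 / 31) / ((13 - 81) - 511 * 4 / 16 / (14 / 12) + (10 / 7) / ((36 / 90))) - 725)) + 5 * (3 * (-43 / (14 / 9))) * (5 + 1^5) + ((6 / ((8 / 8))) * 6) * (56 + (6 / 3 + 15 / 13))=-52558.59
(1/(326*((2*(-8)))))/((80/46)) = -0.00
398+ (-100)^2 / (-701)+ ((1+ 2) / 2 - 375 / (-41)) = 22669809 / 57482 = 394.38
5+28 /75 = 403 /75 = 5.37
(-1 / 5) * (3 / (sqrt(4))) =-0.30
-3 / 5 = -0.60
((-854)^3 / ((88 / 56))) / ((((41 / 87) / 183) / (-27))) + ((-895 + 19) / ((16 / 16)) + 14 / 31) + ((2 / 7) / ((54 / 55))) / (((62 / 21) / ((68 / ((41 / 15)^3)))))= 97664148008902572524 / 23502061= 4155556740700.43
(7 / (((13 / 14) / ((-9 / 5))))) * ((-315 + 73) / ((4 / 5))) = 53361 / 13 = 4104.69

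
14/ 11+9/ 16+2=675/ 176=3.84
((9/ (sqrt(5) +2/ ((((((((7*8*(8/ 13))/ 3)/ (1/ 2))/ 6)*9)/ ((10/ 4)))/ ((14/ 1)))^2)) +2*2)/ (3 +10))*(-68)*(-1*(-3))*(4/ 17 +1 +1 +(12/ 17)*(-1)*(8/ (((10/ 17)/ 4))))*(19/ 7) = -1309461585504/ 40571635 +26457032097792*sqrt(5)/ 1420007225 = 9386.27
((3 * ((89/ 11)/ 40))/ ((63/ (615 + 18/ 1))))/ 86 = 18779/ 264880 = 0.07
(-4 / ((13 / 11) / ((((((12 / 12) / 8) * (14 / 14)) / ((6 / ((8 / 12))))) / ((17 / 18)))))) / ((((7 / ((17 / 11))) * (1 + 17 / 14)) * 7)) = -0.00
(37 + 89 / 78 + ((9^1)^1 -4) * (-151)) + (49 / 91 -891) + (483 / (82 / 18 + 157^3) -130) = -1179930712448 / 679167021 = -1737.32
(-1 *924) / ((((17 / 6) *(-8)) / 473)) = 327789 / 17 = 19281.71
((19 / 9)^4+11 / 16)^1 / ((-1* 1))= -2157307 / 104976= -20.55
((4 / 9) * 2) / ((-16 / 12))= -2 / 3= -0.67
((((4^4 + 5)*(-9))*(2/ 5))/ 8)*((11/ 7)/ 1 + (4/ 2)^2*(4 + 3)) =-486243/ 140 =-3473.16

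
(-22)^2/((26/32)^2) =123904/169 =733.16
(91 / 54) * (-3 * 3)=-15.17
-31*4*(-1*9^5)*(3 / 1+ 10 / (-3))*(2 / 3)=-1627128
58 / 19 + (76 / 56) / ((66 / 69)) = 26167 / 5852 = 4.47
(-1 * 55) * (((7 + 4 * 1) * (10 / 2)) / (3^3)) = -3025 / 27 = -112.04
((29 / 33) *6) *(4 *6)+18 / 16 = 11235 / 88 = 127.67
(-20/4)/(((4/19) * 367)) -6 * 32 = -281951/1468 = -192.06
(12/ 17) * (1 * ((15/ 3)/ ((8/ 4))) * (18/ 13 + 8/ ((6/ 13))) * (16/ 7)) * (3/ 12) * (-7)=-29200/ 221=-132.13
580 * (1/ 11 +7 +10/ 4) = 61190/ 11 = 5562.73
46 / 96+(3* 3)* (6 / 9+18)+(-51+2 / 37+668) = 1395107 / 1776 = 785.53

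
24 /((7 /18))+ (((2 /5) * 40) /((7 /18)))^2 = 85968 /49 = 1754.45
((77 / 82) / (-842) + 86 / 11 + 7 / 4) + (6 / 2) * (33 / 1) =41227475 / 379742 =108.57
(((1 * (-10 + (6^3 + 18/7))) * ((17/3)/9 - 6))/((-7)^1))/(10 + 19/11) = 2328700/170667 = 13.64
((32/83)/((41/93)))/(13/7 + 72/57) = 395808/1412245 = 0.28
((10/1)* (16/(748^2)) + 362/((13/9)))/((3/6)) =501.23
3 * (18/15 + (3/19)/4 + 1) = 2553/380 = 6.72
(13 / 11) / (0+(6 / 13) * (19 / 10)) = 845 / 627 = 1.35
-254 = -254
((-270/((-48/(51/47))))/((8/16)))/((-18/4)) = -2.71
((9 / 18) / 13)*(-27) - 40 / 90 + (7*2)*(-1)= -3623 / 234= -15.48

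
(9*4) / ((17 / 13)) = 468 / 17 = 27.53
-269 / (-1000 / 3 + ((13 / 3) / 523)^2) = 662213709 / 820586831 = 0.81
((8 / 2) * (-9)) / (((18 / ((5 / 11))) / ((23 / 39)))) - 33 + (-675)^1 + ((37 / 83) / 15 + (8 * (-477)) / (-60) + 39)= -35957516 / 59345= -605.91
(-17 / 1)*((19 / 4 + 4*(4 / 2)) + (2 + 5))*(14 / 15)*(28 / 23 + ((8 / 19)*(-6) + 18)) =-34285447 / 6555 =-5230.43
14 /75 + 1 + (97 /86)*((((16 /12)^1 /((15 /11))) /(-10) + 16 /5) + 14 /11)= 651449 /106425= 6.12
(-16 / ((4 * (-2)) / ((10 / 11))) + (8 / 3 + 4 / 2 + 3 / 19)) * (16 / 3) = 35.43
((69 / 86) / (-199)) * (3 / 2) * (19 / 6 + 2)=-2139 / 68456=-0.03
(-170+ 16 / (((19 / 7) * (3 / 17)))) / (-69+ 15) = 3893 / 1539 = 2.53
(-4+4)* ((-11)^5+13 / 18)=0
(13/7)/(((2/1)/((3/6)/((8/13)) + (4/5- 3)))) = -1443/1120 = -1.29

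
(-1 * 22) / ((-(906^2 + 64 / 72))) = 99 / 3693766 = 0.00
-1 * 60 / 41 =-1.46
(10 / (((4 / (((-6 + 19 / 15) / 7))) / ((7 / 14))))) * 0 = 0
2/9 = 0.22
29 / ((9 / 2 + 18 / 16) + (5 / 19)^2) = 83752 / 16445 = 5.09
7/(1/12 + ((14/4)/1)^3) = 168/1031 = 0.16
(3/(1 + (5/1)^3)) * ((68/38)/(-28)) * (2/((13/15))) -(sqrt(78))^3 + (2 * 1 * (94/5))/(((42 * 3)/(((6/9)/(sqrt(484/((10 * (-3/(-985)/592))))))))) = -78 * sqrt(78) -85/24206 + 47 * sqrt(43734)/151538310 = -688.88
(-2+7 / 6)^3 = -125 / 216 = -0.58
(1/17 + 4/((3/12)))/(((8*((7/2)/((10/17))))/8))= 780/289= 2.70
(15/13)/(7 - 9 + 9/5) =-75/13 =-5.77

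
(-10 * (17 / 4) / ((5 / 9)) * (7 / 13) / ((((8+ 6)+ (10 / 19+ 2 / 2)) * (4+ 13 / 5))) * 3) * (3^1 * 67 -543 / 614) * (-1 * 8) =5000603958 / 2590159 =1930.62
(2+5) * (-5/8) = -35/8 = -4.38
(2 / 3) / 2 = 1 / 3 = 0.33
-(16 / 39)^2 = -256 / 1521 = -0.17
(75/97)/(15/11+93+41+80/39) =32175/5718247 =0.01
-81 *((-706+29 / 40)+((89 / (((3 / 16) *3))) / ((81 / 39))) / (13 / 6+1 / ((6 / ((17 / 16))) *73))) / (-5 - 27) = -33005907011 / 19457280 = -1696.33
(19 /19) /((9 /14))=14 /9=1.56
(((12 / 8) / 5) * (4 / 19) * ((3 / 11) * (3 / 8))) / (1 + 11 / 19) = 9 / 2200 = 0.00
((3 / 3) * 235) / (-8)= -235 / 8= -29.38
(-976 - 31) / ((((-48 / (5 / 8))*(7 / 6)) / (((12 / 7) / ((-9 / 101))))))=-216.21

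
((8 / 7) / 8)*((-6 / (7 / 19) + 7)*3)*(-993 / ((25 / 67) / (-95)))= -49299471 / 49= -1006111.65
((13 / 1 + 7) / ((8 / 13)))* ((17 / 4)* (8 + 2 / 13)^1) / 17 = 265 / 4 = 66.25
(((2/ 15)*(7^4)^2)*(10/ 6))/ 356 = 5764801/ 1602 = 3598.50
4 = 4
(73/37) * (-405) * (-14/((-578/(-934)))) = 193295970/10693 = 18076.87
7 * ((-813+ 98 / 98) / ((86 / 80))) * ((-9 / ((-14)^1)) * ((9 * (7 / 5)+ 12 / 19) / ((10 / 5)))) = -18372312 / 817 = -22487.53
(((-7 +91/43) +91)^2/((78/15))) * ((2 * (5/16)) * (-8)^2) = 1371220900/24037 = 57046.26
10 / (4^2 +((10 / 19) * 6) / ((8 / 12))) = 95 / 197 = 0.48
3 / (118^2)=3 / 13924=0.00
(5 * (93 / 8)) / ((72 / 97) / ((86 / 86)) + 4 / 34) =766785 / 11344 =67.59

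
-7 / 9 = -0.78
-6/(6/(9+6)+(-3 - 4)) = 10/11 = 0.91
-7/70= -1/10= -0.10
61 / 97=0.63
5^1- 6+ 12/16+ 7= 27/4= 6.75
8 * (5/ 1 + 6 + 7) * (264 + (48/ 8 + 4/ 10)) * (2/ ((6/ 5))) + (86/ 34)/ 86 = 2206465/ 34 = 64896.03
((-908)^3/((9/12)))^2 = 8966750254457749504/9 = 996305583828638833.78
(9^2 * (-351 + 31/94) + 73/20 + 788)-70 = -26021679/940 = -27682.64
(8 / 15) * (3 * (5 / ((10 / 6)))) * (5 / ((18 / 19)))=76 / 3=25.33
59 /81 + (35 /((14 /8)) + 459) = 38858 /81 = 479.73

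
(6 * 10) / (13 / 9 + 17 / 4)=432 / 41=10.54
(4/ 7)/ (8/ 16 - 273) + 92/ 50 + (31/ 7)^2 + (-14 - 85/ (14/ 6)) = -3869344/ 133525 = -28.98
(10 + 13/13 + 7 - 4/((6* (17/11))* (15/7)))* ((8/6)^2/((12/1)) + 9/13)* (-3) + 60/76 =-44.09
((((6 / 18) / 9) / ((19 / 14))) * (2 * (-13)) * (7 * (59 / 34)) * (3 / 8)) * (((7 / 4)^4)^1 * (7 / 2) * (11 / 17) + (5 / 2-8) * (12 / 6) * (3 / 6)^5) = -6835783955 / 101210112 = -67.54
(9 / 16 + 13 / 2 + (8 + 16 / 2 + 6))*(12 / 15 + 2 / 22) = 4557 / 176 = 25.89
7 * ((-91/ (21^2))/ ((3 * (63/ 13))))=-169/ 1701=-0.10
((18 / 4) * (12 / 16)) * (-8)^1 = -27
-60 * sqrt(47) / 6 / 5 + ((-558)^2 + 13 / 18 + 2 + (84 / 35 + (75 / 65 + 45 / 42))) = 311357.64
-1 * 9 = -9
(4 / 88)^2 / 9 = 1 / 4356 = 0.00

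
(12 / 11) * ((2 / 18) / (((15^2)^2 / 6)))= 0.00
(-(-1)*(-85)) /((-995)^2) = -17 /198005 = -0.00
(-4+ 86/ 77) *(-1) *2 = 444/ 77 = 5.77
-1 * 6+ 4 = -2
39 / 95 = 0.41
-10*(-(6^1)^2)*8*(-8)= -23040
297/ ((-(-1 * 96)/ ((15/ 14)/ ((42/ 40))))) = 2475/ 784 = 3.16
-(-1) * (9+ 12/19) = 183/19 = 9.63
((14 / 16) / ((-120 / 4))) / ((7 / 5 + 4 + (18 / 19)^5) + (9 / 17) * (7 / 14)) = -294655781 / 64937037528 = -0.00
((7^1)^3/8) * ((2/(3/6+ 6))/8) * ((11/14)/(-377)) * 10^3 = -3.44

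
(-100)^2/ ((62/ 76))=380000/ 31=12258.06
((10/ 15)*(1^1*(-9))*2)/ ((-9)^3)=4/ 243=0.02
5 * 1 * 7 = 35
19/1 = 19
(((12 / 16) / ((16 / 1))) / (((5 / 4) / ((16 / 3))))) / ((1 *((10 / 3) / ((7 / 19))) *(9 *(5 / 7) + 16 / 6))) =441 / 181450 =0.00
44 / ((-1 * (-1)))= 44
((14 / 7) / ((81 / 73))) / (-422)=-73 / 17091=-0.00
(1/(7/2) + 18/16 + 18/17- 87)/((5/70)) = -80473/68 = -1183.43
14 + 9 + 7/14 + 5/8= 193/8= 24.12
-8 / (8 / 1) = -1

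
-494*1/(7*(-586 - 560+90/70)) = 0.06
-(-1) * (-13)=-13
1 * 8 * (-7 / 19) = -56 / 19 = -2.95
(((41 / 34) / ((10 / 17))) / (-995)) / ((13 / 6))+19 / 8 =2.37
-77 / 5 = -15.40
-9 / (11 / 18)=-162 / 11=-14.73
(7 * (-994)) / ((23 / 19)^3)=-47724922 / 12167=-3922.49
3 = 3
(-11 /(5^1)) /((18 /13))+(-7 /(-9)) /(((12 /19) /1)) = -193 /540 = -0.36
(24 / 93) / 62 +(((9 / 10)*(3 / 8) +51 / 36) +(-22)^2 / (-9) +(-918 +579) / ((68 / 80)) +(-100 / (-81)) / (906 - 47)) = -450.84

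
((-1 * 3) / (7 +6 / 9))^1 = -9 / 23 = -0.39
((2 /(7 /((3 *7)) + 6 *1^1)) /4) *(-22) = -33 /19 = -1.74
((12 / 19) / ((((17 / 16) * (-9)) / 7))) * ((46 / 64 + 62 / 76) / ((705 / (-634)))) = 2760436 / 4326585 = 0.64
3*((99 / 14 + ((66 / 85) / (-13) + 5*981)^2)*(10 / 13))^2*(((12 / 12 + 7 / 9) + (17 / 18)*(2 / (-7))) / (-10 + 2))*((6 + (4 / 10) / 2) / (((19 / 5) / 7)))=-1747755875799855532952691570837 / 790154232398440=-2211917375288498.33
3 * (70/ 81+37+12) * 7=28273/ 27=1047.15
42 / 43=0.98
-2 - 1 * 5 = -7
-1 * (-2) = 2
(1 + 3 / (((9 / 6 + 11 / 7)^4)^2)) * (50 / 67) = 0.75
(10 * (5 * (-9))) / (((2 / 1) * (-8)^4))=-225 / 4096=-0.05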